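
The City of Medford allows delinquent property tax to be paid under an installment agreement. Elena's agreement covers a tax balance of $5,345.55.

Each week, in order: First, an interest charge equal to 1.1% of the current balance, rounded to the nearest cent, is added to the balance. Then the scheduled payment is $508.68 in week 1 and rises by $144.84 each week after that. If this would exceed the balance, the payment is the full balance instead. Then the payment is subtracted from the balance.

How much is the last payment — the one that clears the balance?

Week 1: opening $5,345.55; interest $58.80 → $5,404.35; payment $508.68; balance $4,895.67
Week 2: opening $4,895.67; interest $53.85 → $4,949.52; payment $653.52; balance $4,296.00
Week 3: opening $4,296.00; interest $47.26 → $4,343.26; payment $798.36; balance $3,544.90
Week 4: opening $3,544.90; interest $38.99 → $3,583.89; payment $943.20; balance $2,640.69
Week 5: opening $2,640.69; interest $29.05 → $2,669.74; payment $1,088.04; balance $1,581.70
Week 6: opening $1,581.70; interest $17.40 → $1,599.10; payment $1,232.88; balance $366.22
Week 7: opening $366.22; interest $4.03 → $370.25; payment $370.25; balance $0.00

$370.25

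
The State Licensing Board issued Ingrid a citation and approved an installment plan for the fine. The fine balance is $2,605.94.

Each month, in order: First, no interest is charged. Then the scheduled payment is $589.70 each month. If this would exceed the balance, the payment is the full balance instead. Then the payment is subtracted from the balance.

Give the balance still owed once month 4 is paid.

$247.14

Month 1: $2,605.94 − $589.70 → $2,016.24
Month 2: $2,016.24 − $589.70 → $1,426.54
Month 3: $1,426.54 − $589.70 → $836.84
Month 4: $836.84 − $589.70 → $247.14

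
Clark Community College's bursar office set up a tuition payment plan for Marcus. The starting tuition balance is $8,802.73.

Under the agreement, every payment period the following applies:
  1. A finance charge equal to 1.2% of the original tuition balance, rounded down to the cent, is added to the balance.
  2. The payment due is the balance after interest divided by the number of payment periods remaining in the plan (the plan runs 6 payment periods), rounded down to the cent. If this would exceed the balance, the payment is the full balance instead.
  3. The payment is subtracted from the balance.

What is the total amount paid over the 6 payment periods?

$9,436.51

Payment period 1: opening $8,802.73; interest $105.63 → $8,908.36; payment $1,484.72; balance $7,423.64
Payment period 2: opening $7,423.64; interest $105.63 → $7,529.27; payment $1,505.85; balance $6,023.42
Payment period 3: opening $6,023.42; interest $105.63 → $6,129.05; payment $1,532.26; balance $4,596.79
Payment period 4: opening $4,596.79; interest $105.63 → $4,702.42; payment $1,567.47; balance $3,134.95
Payment period 5: opening $3,134.95; interest $105.63 → $3,240.58; payment $1,620.29; balance $1,620.29
Payment period 6: opening $1,620.29; interest $105.63 → $1,725.92; payment $1,725.92; balance $0.00
Total paid: $9,436.51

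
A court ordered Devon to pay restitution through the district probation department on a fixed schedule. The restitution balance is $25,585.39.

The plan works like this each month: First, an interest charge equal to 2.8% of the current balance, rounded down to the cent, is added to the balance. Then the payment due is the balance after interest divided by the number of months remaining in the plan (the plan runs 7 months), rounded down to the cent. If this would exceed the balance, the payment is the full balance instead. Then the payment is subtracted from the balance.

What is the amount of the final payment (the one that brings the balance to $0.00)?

Month 1: $25,585.39 +$716.39 interest = $26,301.78; pay $3,757.39 → $22,544.39
Month 2: $22,544.39 +$631.24 interest = $23,175.63; pay $3,862.60 → $19,313.03
Month 3: $19,313.03 +$540.76 interest = $19,853.79; pay $3,970.75 → $15,883.04
Month 4: $15,883.04 +$444.72 interest = $16,327.76; pay $4,081.94 → $12,245.82
Month 5: $12,245.82 +$342.88 interest = $12,588.70; pay $4,196.23 → $8,392.47
Month 6: $8,392.47 +$234.98 interest = $8,627.45; pay $4,313.72 → $4,313.73
Month 7: $4,313.73 +$120.78 interest = $4,434.51; pay $4,434.51 → $0.00

$4,434.51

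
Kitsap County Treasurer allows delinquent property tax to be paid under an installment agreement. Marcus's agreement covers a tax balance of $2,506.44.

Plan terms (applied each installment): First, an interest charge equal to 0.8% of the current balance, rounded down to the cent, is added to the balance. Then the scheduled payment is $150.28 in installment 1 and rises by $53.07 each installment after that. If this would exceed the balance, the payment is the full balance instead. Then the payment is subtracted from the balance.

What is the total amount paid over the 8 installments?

# | Opening | Interest | Payment | End bal
1 | $2,506.44 | $20.05 | $150.28 | $2,376.21
2 | $2,376.21 | $19.00 | $203.35 | $2,191.86
3 | $2,191.86 | $17.53 | $256.42 | $1,952.97
4 | $1,952.97 | $15.62 | $309.49 | $1,659.10
5 | $1,659.10 | $13.27 | $362.56 | $1,309.81
6 | $1,309.81 | $10.47 | $415.63 | $904.65
7 | $904.65 | $7.23 | $468.70 | $443.18
8 | $443.18 | $3.54 | $446.72 | $0.00
Total paid: $2,613.15

$2,613.15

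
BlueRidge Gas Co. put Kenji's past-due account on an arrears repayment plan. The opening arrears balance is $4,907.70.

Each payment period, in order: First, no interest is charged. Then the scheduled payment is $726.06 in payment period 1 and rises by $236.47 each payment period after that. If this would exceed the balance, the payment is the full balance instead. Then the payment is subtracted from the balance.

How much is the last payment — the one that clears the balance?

# | Opening | Payment | End bal
1 | $4,907.70 | $726.06 | $4,181.64
2 | $4,181.64 | $962.53 | $3,219.11
3 | $3,219.11 | $1,199.00 | $2,020.11
4 | $2,020.11 | $1,435.47 | $584.64
5 | $584.64 | $584.64 | $0.00

$584.64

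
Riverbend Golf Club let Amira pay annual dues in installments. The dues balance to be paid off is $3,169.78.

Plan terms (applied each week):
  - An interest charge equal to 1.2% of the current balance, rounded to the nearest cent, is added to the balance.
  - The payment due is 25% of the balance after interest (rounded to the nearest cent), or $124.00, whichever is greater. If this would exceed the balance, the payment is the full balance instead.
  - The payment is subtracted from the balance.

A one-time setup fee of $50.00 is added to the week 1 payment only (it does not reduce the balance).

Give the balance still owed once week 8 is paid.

$341.48

Week 1: $3,169.78 +$38.04 interest = $3,207.82; pay $801.96 (+ $50.00 fee) → $2,405.86
Week 2: $2,405.86 +$28.87 interest = $2,434.73; pay $608.68 → $1,826.05
Week 3: $1,826.05 +$21.91 interest = $1,847.96; pay $461.99 → $1,385.97
Week 4: $1,385.97 +$16.63 interest = $1,402.60; pay $350.65 → $1,051.95
Week 5: $1,051.95 +$12.62 interest = $1,064.57; pay $266.14 → $798.43
Week 6: $798.43 +$9.58 interest = $808.01; pay $202.00 → $606.01
Week 7: $606.01 +$7.27 interest = $613.28; pay $153.32 → $459.96
Week 8: $459.96 +$5.52 interest = $465.48; pay $124.00 → $341.48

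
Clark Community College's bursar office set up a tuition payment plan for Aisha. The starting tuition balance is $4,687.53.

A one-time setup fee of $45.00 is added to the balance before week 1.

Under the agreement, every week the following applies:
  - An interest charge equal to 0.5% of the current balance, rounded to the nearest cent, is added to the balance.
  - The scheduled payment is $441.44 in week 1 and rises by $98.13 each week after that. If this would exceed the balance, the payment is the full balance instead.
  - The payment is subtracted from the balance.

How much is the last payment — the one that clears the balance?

# | Opening | Interest | Payment | End bal
1 | $4,732.53 | $23.66 | $441.44 | $4,314.75
2 | $4,314.75 | $21.57 | $539.57 | $3,796.75
3 | $3,796.75 | $18.98 | $637.70 | $3,178.03
4 | $3,178.03 | $15.89 | $735.83 | $2,458.09
5 | $2,458.09 | $12.29 | $833.96 | $1,636.42
6 | $1,636.42 | $8.18 | $932.09 | $712.51
7 | $712.51 | $3.56 | $716.07 | $0.00

$716.07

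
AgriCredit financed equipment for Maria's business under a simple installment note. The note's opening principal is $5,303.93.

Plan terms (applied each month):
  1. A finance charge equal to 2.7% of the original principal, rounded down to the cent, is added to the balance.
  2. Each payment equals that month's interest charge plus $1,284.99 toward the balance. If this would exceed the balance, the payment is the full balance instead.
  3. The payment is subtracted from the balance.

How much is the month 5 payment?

Month 1: opening $5,303.93; interest $143.20 → $5,447.13; payment $1,428.19; balance $4,018.94
Month 2: opening $4,018.94; interest $143.20 → $4,162.14; payment $1,428.19; balance $2,733.95
Month 3: opening $2,733.95; interest $143.20 → $2,877.15; payment $1,428.19; balance $1,448.96
Month 4: opening $1,448.96; interest $143.20 → $1,592.16; payment $1,428.19; balance $163.97
Month 5: opening $163.97; interest $143.20 → $307.17; payment $307.17; balance $0.00

$307.17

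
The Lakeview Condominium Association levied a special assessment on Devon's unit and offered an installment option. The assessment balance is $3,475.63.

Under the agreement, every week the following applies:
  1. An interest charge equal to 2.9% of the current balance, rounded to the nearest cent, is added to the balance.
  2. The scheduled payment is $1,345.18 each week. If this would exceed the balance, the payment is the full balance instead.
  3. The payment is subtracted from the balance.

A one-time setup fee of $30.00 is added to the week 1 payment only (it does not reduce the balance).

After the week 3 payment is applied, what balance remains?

$0.00

Week 1: $3,475.63 +$100.79 interest = $3,576.42; pay $1,345.18 (+ $30.00 fee) → $2,231.24
Week 2: $2,231.24 +$64.71 interest = $2,295.95; pay $1,345.18 → $950.77
Week 3: $950.77 +$27.57 interest = $978.34; pay $978.34 → $0.00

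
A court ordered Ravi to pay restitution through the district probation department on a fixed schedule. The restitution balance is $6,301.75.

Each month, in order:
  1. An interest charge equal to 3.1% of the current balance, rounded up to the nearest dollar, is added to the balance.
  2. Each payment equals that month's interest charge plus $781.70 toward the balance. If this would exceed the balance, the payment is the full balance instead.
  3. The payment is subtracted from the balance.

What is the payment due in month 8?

# | Opening | Interest | Payment | End bal
1 | $6,301.75 | $196.00 | $977.70 | $5,520.05
2 | $5,520.05 | $172.00 | $953.70 | $4,738.35
3 | $4,738.35 | $147.00 | $928.70 | $3,956.65
4 | $3,956.65 | $123.00 | $904.70 | $3,174.95
5 | $3,174.95 | $99.00 | $880.70 | $2,393.25
6 | $2,393.25 | $75.00 | $856.70 | $1,611.55
7 | $1,611.55 | $50.00 | $831.70 | $829.85
8 | $829.85 | $26.00 | $807.70 | $48.15

$807.70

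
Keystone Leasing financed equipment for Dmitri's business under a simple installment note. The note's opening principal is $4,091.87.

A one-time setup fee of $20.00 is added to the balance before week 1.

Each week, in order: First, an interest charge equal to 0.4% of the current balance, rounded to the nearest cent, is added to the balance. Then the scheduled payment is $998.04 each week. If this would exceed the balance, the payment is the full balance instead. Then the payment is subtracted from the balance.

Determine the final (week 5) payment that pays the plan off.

$162.53

Week 1: opening $4,111.87; interest $16.45 → $4,128.32; payment $998.04; balance $3,130.28
Week 2: opening $3,130.28; interest $12.52 → $3,142.80; payment $998.04; balance $2,144.76
Week 3: opening $2,144.76; interest $8.58 → $2,153.34; payment $998.04; balance $1,155.30
Week 4: opening $1,155.30; interest $4.62 → $1,159.92; payment $998.04; balance $161.88
Week 5: opening $161.88; interest $0.65 → $162.53; payment $162.53; balance $0.00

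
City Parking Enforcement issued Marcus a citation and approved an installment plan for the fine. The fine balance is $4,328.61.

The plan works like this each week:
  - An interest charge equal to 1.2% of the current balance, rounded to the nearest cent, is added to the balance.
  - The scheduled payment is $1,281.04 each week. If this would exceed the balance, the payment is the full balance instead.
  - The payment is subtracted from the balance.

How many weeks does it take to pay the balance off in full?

4

Week 1: $4,328.61 +$51.94 interest = $4,380.55; pay $1,281.04 → $3,099.51
Week 2: $3,099.51 +$37.19 interest = $3,136.70; pay $1,281.04 → $1,855.66
Week 3: $1,855.66 +$22.27 interest = $1,877.93; pay $1,281.04 → $596.89
Week 4: $596.89 +$7.16 interest = $604.05; pay $604.05 → $0.00
Balance reaches $0.00 in week 4.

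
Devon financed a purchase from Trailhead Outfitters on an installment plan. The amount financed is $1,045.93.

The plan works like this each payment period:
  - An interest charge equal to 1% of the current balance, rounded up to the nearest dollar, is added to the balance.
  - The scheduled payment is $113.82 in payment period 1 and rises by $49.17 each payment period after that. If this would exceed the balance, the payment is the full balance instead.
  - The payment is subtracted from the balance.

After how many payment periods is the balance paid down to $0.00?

# | Opening | Interest | Payment | End bal
1 | $1,045.93 | $11.00 | $113.82 | $943.11
2 | $943.11 | $10.00 | $162.99 | $790.12
3 | $790.12 | $8.00 | $212.16 | $585.96
4 | $585.96 | $6.00 | $261.33 | $330.63
5 | $330.63 | $4.00 | $310.50 | $24.13
6 | $24.13 | $1.00 | $25.13 | $0.00
Balance reaches $0.00 in payment period 6.

6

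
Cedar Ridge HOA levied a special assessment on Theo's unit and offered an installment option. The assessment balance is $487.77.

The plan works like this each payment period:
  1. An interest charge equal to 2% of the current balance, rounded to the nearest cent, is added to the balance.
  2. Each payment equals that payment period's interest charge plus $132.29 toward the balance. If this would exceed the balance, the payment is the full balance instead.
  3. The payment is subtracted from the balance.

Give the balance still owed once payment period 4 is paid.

$0.00

Payment period 1: $487.77 +$9.76 interest = $497.53; pay $142.05 → $355.48
Payment period 2: $355.48 +$7.11 interest = $362.59; pay $139.40 → $223.19
Payment period 3: $223.19 +$4.46 interest = $227.65; pay $136.75 → $90.90
Payment period 4: $90.90 +$1.82 interest = $92.72; pay $92.72 → $0.00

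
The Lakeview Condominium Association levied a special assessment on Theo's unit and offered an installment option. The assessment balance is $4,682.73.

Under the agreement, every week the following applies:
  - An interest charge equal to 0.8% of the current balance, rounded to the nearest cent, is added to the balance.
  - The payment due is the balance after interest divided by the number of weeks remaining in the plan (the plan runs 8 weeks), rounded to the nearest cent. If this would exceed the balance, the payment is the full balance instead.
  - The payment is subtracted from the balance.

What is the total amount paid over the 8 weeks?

# | Opening | Interest | Payment | End bal
1 | $4,682.73 | $37.46 | $590.02 | $4,130.17
2 | $4,130.17 | $33.04 | $594.74 | $3,568.47
3 | $3,568.47 | $28.55 | $599.50 | $2,997.52
4 | $2,997.52 | $23.98 | $604.30 | $2,417.20
5 | $2,417.20 | $19.34 | $609.14 | $1,827.40
6 | $1,827.40 | $14.62 | $614.01 | $1,228.01
7 | $1,228.01 | $9.82 | $618.92 | $618.91
8 | $618.91 | $4.95 | $623.86 | $0.00
Total paid: $4,854.49

$4,854.49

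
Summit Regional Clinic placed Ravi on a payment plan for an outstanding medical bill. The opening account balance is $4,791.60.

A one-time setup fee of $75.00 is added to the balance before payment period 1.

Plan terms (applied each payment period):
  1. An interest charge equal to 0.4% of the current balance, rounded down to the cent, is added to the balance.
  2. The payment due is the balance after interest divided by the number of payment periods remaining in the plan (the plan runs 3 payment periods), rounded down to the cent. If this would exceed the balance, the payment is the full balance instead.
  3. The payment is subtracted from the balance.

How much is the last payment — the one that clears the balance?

$1,641.74

Payment period 1: $4,866.60 +$19.46 interest = $4,886.06; pay $1,628.68 → $3,257.38
Payment period 2: $3,257.38 +$13.02 interest = $3,270.40; pay $1,635.20 → $1,635.20
Payment period 3: $1,635.20 +$6.54 interest = $1,641.74; pay $1,641.74 → $0.00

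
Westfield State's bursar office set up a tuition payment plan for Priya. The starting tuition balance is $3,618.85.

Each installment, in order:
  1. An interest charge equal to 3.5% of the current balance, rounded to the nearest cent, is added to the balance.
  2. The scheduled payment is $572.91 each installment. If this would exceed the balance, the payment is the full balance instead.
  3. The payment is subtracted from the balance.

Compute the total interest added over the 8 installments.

Installment 1: $3,618.85 +$126.66 interest = $3,745.51; pay $572.91 → $3,172.60
Installment 2: $3,172.60 +$111.04 interest = $3,283.64; pay $572.91 → $2,710.73
Installment 3: $2,710.73 +$94.88 interest = $2,805.61; pay $572.91 → $2,232.70
Installment 4: $2,232.70 +$78.14 interest = $2,310.84; pay $572.91 → $1,737.93
Installment 5: $1,737.93 +$60.83 interest = $1,798.76; pay $572.91 → $1,225.85
Installment 6: $1,225.85 +$42.90 interest = $1,268.75; pay $572.91 → $695.84
Installment 7: $695.84 +$24.35 interest = $720.19; pay $572.91 → $147.28
Installment 8: $147.28 +$5.15 interest = $152.43; pay $152.43 → $0.00
Total interest: $126.66 + $111.04 + $94.88 + $78.14 + $60.83 + $42.90 + $24.35 + $5.15 = $543.95

$543.95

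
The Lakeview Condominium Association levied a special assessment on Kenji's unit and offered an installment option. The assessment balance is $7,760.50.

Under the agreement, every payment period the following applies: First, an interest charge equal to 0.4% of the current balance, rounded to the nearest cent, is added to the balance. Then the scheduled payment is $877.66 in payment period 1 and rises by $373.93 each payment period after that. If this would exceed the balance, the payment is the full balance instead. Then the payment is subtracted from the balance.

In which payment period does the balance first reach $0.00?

Payment period 1: $7,760.50 +$31.04 interest = $7,791.54; pay $877.66 → $6,913.88
Payment period 2: $6,913.88 +$27.66 interest = $6,941.54; pay $1,251.59 → $5,689.95
Payment period 3: $5,689.95 +$22.76 interest = $5,712.71; pay $1,625.52 → $4,087.19
Payment period 4: $4,087.19 +$16.35 interest = $4,103.54; pay $1,999.45 → $2,104.09
Payment period 5: $2,104.09 +$8.42 interest = $2,112.51; pay $2,112.51 → $0.00
Balance reaches $0.00 in payment period 5.

5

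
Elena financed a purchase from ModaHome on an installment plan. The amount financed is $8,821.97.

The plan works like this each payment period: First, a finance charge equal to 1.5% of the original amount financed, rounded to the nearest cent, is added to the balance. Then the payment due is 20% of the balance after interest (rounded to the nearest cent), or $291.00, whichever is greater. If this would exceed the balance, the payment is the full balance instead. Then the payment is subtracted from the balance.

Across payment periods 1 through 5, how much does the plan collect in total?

$6,236.96

Payment period 1: $8,821.97 +$132.33 interest = $8,954.30; pay $1,790.86 → $7,163.44
Payment period 2: $7,163.44 +$132.33 interest = $7,295.77; pay $1,459.15 → $5,836.62
Payment period 3: $5,836.62 +$132.33 interest = $5,968.95; pay $1,193.79 → $4,775.16
Payment period 4: $4,775.16 +$132.33 interest = $4,907.49; pay $981.50 → $3,925.99
Payment period 5: $3,925.99 +$132.33 interest = $4,058.32; pay $811.66 → $3,246.66
Total paid: $6,236.96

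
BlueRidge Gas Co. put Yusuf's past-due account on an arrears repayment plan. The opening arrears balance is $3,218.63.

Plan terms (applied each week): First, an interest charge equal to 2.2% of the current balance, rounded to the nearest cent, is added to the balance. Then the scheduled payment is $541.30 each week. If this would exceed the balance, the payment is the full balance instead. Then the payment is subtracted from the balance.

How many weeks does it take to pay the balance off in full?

Week 1: $3,218.63 +$70.81 interest = $3,289.44; pay $541.30 → $2,748.14
Week 2: $2,748.14 +$60.46 interest = $2,808.60; pay $541.30 → $2,267.30
Week 3: $2,267.30 +$49.88 interest = $2,317.18; pay $541.30 → $1,775.88
Week 4: $1,775.88 +$39.07 interest = $1,814.95; pay $541.30 → $1,273.65
Week 5: $1,273.65 +$28.02 interest = $1,301.67; pay $541.30 → $760.37
Week 6: $760.37 +$16.73 interest = $777.10; pay $541.30 → $235.80
Week 7: $235.80 +$5.19 interest = $240.99; pay $240.99 → $0.00
Balance reaches $0.00 in week 7.

7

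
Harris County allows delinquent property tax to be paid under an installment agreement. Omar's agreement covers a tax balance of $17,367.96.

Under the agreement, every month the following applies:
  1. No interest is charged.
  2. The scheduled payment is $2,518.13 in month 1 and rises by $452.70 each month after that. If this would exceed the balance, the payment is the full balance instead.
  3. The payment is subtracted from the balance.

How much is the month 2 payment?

Month 1: opening $17,367.96; payment $2,518.13; balance $14,849.83
Month 2: opening $14,849.83; payment $2,970.83; balance $11,879.00

$2,970.83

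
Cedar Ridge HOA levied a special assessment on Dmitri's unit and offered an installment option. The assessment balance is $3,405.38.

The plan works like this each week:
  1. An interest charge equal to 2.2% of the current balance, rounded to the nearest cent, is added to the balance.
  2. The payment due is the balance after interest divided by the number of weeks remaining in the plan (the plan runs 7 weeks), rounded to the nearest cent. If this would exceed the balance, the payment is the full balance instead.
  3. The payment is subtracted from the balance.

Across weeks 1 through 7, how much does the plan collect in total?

$3,718.62

Week 1: $3,405.38 +$74.92 interest = $3,480.30; pay $497.19 → $2,983.11
Week 2: $2,983.11 +$65.63 interest = $3,048.74; pay $508.12 → $2,540.62
Week 3: $2,540.62 +$55.89 interest = $2,596.51; pay $519.30 → $2,077.21
Week 4: $2,077.21 +$45.70 interest = $2,122.91; pay $530.73 → $1,592.18
Week 5: $1,592.18 +$35.03 interest = $1,627.21; pay $542.40 → $1,084.81
Week 6: $1,084.81 +$23.87 interest = $1,108.68; pay $554.34 → $554.34
Week 7: $554.34 +$12.20 interest = $566.54; pay $566.54 → $0.00
Total paid: $3,718.62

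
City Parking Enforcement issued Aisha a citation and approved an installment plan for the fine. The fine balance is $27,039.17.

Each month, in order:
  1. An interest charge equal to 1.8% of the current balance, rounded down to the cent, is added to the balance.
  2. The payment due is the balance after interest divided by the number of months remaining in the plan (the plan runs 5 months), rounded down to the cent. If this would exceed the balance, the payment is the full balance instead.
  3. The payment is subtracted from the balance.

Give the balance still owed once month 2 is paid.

Month 1: $27,039.17 +$486.70 interest = $27,525.87; pay $5,505.17 → $22,020.70
Month 2: $22,020.70 +$396.37 interest = $22,417.07; pay $5,604.26 → $16,812.81

$16,812.81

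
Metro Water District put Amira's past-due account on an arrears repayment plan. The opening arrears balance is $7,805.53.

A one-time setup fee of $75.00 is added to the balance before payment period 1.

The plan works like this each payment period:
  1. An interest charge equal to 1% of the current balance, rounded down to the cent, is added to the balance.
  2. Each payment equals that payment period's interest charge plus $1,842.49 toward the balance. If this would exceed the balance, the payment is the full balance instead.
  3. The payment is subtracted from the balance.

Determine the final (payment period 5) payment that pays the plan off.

$515.67

Payment period 1: opening $7,880.53; interest $78.80 → $7,959.33; payment $1,921.29; balance $6,038.04
Payment period 2: opening $6,038.04; interest $60.38 → $6,098.42; payment $1,902.87; balance $4,195.55
Payment period 3: opening $4,195.55; interest $41.95 → $4,237.50; payment $1,884.44; balance $2,353.06
Payment period 4: opening $2,353.06; interest $23.53 → $2,376.59; payment $1,866.02; balance $510.57
Payment period 5: opening $510.57; interest $5.10 → $515.67; payment $515.67; balance $0.00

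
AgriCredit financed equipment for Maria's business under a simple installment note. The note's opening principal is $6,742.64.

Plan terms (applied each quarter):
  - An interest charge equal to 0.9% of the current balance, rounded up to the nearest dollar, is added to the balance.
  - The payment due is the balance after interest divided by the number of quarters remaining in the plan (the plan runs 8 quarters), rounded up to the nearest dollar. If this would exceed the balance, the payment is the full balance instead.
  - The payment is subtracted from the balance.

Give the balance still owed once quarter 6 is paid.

Quarter 1: opening $6,742.64; interest $61.00 → $6,803.64; payment $851.00; balance $5,952.64
Quarter 2: opening $5,952.64; interest $54.00 → $6,006.64; payment $859.00; balance $5,147.64
Quarter 3: opening $5,147.64; interest $47.00 → $5,194.64; payment $866.00; balance $4,328.64
Quarter 4: opening $4,328.64; interest $39.00 → $4,367.64; payment $874.00; balance $3,493.64
Quarter 5: opening $3,493.64; interest $32.00 → $3,525.64; payment $882.00; balance $2,643.64
Quarter 6: opening $2,643.64; interest $24.00 → $2,667.64; payment $890.00; balance $1,777.64

$1,777.64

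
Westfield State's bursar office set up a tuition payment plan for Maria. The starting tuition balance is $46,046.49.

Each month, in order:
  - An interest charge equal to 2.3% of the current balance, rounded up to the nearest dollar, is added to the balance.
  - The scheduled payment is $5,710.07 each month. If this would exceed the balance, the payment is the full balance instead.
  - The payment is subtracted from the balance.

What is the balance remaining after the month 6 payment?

$16,490.07

# | Opening | Interest | Payment | End bal
1 | $46,046.49 | $1,060.00 | $5,710.07 | $41,396.42
2 | $41,396.42 | $953.00 | $5,710.07 | $36,639.35
3 | $36,639.35 | $843.00 | $5,710.07 | $31,772.28
4 | $31,772.28 | $731.00 | $5,710.07 | $26,793.21
5 | $26,793.21 | $617.00 | $5,710.07 | $21,700.14
6 | $21,700.14 | $500.00 | $5,710.07 | $16,490.07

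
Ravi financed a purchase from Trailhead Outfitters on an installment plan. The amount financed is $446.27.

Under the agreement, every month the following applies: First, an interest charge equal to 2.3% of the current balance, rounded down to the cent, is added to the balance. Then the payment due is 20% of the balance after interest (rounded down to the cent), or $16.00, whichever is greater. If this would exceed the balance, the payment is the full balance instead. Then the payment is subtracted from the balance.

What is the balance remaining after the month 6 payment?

# | Opening | Interest | Payment | End bal
1 | $446.27 | $10.26 | $91.30 | $365.23
2 | $365.23 | $8.40 | $74.72 | $298.91
3 | $298.91 | $6.87 | $61.15 | $244.63
4 | $244.63 | $5.62 | $50.05 | $200.20
5 | $200.20 | $4.60 | $40.96 | $163.84
6 | $163.84 | $3.76 | $33.52 | $134.08

$134.08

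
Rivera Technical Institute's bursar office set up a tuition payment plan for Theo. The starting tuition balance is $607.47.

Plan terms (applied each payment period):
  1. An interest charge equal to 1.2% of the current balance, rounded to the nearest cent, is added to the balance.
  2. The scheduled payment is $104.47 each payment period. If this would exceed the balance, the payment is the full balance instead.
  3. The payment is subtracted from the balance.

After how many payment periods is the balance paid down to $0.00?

7

Payment period 1: $607.47 +$7.29 interest = $614.76; pay $104.47 → $510.29
Payment period 2: $510.29 +$6.12 interest = $516.41; pay $104.47 → $411.94
Payment period 3: $411.94 +$4.94 interest = $416.88; pay $104.47 → $312.41
Payment period 4: $312.41 +$3.75 interest = $316.16; pay $104.47 → $211.69
Payment period 5: $211.69 +$2.54 interest = $214.23; pay $104.47 → $109.76
Payment period 6: $109.76 +$1.32 interest = $111.08; pay $104.47 → $6.61
Payment period 7: $6.61 +$0.08 interest = $6.69; pay $6.69 → $0.00
Balance reaches $0.00 in payment period 7.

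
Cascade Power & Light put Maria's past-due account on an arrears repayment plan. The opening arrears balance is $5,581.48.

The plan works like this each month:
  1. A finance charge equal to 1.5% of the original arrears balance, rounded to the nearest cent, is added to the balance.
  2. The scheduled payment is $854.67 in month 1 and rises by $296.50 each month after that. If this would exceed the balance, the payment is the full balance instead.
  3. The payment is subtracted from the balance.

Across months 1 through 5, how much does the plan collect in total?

Month 1: $5,581.48 +$83.72 interest = $5,665.20; pay $854.67 → $4,810.53
Month 2: $4,810.53 +$83.72 interest = $4,894.25; pay $1,151.17 → $3,743.08
Month 3: $3,743.08 +$83.72 interest = $3,826.80; pay $1,447.67 → $2,379.13
Month 4: $2,379.13 +$83.72 interest = $2,462.85; pay $1,744.17 → $718.68
Month 5: $718.68 +$83.72 interest = $802.40; pay $802.40 → $0.00
Total paid: $6,000.08

$6,000.08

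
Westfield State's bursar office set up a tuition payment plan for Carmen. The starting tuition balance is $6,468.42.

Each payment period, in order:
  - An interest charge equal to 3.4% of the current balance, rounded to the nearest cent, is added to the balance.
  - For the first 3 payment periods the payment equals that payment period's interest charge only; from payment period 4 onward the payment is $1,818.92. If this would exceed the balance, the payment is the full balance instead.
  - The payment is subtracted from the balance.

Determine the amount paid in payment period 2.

$219.93

Payment period 1: opening $6,468.42; interest $219.93 → $6,688.35; payment $219.93; balance $6,468.42
Payment period 2: opening $6,468.42; interest $219.93 → $6,688.35; payment $219.93; balance $6,468.42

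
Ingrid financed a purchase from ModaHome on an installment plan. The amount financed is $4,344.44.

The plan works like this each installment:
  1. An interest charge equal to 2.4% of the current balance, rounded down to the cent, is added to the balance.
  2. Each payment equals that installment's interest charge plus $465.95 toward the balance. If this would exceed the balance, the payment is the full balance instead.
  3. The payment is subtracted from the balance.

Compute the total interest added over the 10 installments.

Installment 1: opening $4,344.44; interest $104.26 → $4,448.70; payment $570.21; balance $3,878.49
Installment 2: opening $3,878.49; interest $93.08 → $3,971.57; payment $559.03; balance $3,412.54
Installment 3: opening $3,412.54; interest $81.90 → $3,494.44; payment $547.85; balance $2,946.59
Installment 4: opening $2,946.59; interest $70.71 → $3,017.30; payment $536.66; balance $2,480.64
Installment 5: opening $2,480.64; interest $59.53 → $2,540.17; payment $525.48; balance $2,014.69
Installment 6: opening $2,014.69; interest $48.35 → $2,063.04; payment $514.30; balance $1,548.74
Installment 7: opening $1,548.74; interest $37.16 → $1,585.90; payment $503.11; balance $1,082.79
Installment 8: opening $1,082.79; interest $25.98 → $1,108.77; payment $491.93; balance $616.84
Installment 9: opening $616.84; interest $14.80 → $631.64; payment $480.75; balance $150.89
Installment 10: opening $150.89; interest $3.62 → $154.51; payment $154.51; balance $0.00
Total interest: $104.26 + $93.08 + $81.90 + $70.71 + $59.53 + $48.35 + $37.16 + $25.98 + $14.80 + $3.62 = $539.39

$539.39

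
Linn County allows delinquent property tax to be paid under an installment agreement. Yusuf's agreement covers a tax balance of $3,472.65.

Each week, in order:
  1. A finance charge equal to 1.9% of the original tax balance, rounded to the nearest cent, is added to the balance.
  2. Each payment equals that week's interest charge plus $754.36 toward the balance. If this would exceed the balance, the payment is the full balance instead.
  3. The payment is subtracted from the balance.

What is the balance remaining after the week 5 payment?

$0.00

Week 1: opening $3,472.65; interest $65.98 → $3,538.63; payment $820.34; balance $2,718.29
Week 2: opening $2,718.29; interest $65.98 → $2,784.27; payment $820.34; balance $1,963.93
Week 3: opening $1,963.93; interest $65.98 → $2,029.91; payment $820.34; balance $1,209.57
Week 4: opening $1,209.57; interest $65.98 → $1,275.55; payment $820.34; balance $455.21
Week 5: opening $455.21; interest $65.98 → $521.19; payment $521.19; balance $0.00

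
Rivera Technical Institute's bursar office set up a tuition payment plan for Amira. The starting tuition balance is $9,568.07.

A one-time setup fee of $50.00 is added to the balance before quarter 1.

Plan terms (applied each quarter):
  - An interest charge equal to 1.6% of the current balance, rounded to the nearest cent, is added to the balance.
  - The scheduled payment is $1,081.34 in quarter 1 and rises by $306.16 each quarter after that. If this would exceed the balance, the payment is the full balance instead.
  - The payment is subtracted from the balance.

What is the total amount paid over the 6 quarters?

Quarter 1: $9,618.07 +$153.89 interest = $9,771.96; pay $1,081.34 → $8,690.62
Quarter 2: $8,690.62 +$139.05 interest = $8,829.67; pay $1,387.50 → $7,442.17
Quarter 3: $7,442.17 +$119.07 interest = $7,561.24; pay $1,693.66 → $5,867.58
Quarter 4: $5,867.58 +$93.88 interest = $5,961.46; pay $1,999.82 → $3,961.64
Quarter 5: $3,961.64 +$63.39 interest = $4,025.03; pay $2,305.98 → $1,719.05
Quarter 6: $1,719.05 +$27.50 interest = $1,746.55; pay $1,746.55 → $0.00
Total paid: $10,214.85

$10,214.85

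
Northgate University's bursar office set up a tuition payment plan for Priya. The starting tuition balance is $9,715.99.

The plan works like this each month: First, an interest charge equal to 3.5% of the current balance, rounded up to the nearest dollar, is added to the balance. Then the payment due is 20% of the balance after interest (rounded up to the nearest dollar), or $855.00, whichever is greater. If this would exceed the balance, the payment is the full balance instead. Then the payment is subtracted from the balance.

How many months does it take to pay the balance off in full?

# | Opening | Interest | Payment | End bal
1 | $9,715.99 | $341.00 | $2,012.00 | $8,044.99
2 | $8,044.99 | $282.00 | $1,666.00 | $6,660.99
3 | $6,660.99 | $234.00 | $1,379.00 | $5,515.99
4 | $5,515.99 | $194.00 | $1,142.00 | $4,567.99
5 | $4,567.99 | $160.00 | $946.00 | $3,781.99
6 | $3,781.99 | $133.00 | $855.00 | $3,059.99
7 | $3,059.99 | $108.00 | $855.00 | $2,312.99
8 | $2,312.99 | $81.00 | $855.00 | $1,538.99
9 | $1,538.99 | $54.00 | $855.00 | $737.99
10 | $737.99 | $26.00 | $763.99 | $0.00
Balance reaches $0.00 in month 10.

10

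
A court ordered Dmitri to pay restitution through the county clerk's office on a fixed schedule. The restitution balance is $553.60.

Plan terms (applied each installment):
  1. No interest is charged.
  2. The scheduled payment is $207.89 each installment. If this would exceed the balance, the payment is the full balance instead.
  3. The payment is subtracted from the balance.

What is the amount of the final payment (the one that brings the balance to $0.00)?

$137.82

Installment 1: opening $553.60; payment $207.89; balance $345.71
Installment 2: opening $345.71; payment $207.89; balance $137.82
Installment 3: opening $137.82; payment $137.82; balance $0.00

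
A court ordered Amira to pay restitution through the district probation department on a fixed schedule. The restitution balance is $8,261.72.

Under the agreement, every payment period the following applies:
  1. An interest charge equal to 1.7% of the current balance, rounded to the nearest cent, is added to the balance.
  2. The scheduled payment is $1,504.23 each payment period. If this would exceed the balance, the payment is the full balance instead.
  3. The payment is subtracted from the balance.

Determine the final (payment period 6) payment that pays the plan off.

$1,227.52

# | Opening | Interest | Payment | End bal
1 | $8,261.72 | $140.45 | $1,504.23 | $6,897.94
2 | $6,897.94 | $117.26 | $1,504.23 | $5,510.97
3 | $5,510.97 | $93.69 | $1,504.23 | $4,100.43
4 | $4,100.43 | $69.71 | $1,504.23 | $2,665.91
5 | $2,665.91 | $45.32 | $1,504.23 | $1,207.00
6 | $1,207.00 | $20.52 | $1,227.52 | $0.00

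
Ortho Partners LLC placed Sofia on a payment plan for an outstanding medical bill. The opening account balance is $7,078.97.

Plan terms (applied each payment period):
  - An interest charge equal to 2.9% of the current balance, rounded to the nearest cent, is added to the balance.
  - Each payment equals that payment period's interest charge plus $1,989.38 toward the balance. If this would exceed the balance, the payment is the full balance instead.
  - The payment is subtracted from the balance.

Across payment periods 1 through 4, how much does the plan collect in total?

Payment period 1: $7,078.97 +$205.29 interest = $7,284.26; pay $2,194.67 → $5,089.59
Payment period 2: $5,089.59 +$147.60 interest = $5,237.19; pay $2,136.98 → $3,100.21
Payment period 3: $3,100.21 +$89.91 interest = $3,190.12; pay $2,079.29 → $1,110.83
Payment period 4: $1,110.83 +$32.21 interest = $1,143.04; pay $1,143.04 → $0.00
Total paid: $7,553.98

$7,553.98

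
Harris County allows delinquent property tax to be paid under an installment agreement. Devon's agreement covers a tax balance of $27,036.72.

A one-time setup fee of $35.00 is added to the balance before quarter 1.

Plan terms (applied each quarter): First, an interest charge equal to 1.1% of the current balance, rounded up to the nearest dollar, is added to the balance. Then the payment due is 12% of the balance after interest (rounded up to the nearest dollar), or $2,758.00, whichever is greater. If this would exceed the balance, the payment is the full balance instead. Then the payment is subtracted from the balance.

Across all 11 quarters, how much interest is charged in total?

$1,662.00

Quarter 1: opening $27,071.72; interest $298.00 → $27,369.72; payment $3,285.00; balance $24,084.72
Quarter 2: opening $24,084.72; interest $265.00 → $24,349.72; payment $2,922.00; balance $21,427.72
Quarter 3: opening $21,427.72; interest $236.00 → $21,663.72; payment $2,758.00; balance $18,905.72
Quarter 4: opening $18,905.72; interest $208.00 → $19,113.72; payment $2,758.00; balance $16,355.72
Quarter 5: opening $16,355.72; interest $180.00 → $16,535.72; payment $2,758.00; balance $13,777.72
Quarter 6: opening $13,777.72; interest $152.00 → $13,929.72; payment $2,758.00; balance $11,171.72
Quarter 7: opening $11,171.72; interest $123.00 → $11,294.72; payment $2,758.00; balance $8,536.72
Quarter 8: opening $8,536.72; interest $94.00 → $8,630.72; payment $2,758.00; balance $5,872.72
Quarter 9: opening $5,872.72; interest $65.00 → $5,937.72; payment $2,758.00; balance $3,179.72
Quarter 10: opening $3,179.72; interest $35.00 → $3,214.72; payment $2,758.00; balance $456.72
Quarter 11: opening $456.72; interest $6.00 → $462.72; payment $462.72; balance $0.00
Total interest: $298.00 + $265.00 + $236.00 + $208.00 + $180.00 + $152.00 + $123.00 + $94.00 + $65.00 + $35.00 + $6.00 = $1,662.00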